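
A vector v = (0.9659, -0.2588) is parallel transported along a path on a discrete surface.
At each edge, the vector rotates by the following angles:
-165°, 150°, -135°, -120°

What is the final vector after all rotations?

Total rotation: (-165°) + 150° + (-135°) + (-120°) = -270° ≡ 90° (mod 360°). Final vector: (0.2588, 0.9659)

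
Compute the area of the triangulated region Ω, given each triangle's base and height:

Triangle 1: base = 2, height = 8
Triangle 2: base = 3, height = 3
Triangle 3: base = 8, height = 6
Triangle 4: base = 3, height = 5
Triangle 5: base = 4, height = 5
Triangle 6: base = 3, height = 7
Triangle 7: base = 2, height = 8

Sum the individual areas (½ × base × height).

(1/2)×2×8 + (1/2)×3×3 + (1/2)×8×6 + (1/2)×3×5 + (1/2)×4×5 + (1/2)×3×7 + (1/2)×2×8 = 72.5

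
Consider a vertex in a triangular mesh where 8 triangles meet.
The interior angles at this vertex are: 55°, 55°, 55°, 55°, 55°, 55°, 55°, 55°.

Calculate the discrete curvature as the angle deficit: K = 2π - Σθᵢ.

Sum of angles = 440°. K = 360° - 440° = -80° = -4π/9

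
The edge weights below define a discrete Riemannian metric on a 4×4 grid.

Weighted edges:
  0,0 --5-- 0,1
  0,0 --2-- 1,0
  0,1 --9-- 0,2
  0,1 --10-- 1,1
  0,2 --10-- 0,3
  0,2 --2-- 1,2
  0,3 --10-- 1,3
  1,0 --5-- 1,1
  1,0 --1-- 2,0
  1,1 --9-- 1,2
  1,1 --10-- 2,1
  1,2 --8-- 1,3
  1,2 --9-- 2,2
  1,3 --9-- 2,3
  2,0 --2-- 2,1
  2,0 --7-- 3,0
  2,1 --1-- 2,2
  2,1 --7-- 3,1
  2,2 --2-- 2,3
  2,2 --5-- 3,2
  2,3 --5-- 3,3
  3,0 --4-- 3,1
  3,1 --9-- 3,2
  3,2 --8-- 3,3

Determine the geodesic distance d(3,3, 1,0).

Shortest path: 3,3 → 2,3 → 2,2 → 2,1 → 2,0 → 1,0, total weight = 11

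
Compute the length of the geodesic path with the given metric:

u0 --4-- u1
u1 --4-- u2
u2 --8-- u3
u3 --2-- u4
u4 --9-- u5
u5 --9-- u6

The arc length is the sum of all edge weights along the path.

Arc length = 4 + 4 + 8 + 2 + 9 + 9 = 36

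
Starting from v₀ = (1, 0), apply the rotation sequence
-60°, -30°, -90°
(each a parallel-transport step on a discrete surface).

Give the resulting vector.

Total rotation: (-60°) + (-30°) + (-90°) = -180° ≡ 180° (mod 360°). Final vector: (-1, 0)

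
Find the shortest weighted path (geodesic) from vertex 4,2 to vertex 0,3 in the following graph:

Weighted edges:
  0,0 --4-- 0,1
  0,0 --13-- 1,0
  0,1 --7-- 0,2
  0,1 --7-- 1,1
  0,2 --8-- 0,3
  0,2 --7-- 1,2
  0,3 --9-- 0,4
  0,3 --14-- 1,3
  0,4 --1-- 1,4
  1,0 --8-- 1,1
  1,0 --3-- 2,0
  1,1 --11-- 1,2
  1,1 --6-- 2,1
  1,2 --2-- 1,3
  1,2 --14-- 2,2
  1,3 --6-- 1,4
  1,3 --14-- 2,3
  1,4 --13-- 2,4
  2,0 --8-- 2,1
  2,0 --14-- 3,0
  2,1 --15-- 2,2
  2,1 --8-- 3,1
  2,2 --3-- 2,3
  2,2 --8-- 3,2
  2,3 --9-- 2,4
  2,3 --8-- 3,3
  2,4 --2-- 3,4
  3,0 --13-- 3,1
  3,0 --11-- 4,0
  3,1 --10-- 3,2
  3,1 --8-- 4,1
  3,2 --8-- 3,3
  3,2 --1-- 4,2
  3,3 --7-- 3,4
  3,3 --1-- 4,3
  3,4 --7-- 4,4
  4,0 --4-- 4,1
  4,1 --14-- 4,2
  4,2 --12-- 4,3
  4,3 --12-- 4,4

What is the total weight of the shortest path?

Shortest path: 4,2 → 3,2 → 2,2 → 1,2 → 0,2 → 0,3, total weight = 38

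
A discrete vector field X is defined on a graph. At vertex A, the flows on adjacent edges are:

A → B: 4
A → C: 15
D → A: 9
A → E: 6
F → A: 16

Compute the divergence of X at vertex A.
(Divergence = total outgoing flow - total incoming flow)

Divergence = sum of outgoing flows = 4 + 15 + (-9) + 6 + (-16) = 0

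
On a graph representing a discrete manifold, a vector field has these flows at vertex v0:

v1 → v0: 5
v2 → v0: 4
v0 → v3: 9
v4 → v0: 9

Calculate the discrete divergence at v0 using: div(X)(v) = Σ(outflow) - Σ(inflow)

Divergence = sum of outgoing flows = (-5) + (-4) + 9 + (-9) = -9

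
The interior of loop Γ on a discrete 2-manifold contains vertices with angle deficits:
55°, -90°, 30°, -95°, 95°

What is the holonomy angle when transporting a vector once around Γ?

Holonomy = total enclosed curvature = 55° + (-90°) + 30° + (-95°) + 95° = -5°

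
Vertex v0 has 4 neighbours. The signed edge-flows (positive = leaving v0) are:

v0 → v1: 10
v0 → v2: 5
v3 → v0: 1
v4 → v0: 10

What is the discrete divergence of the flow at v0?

Divergence = sum of outgoing flows = 10 + 5 + (-1) + (-10) = 4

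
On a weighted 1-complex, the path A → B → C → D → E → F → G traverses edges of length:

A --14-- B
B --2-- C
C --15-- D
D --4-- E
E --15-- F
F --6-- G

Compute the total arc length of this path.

Arc length = 14 + 2 + 15 + 4 + 15 + 6 = 56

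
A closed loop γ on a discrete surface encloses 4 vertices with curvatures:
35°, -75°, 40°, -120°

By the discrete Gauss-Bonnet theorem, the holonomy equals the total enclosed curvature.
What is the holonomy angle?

Holonomy = total enclosed curvature = 35° + (-75°) + 40° + (-120°) = -120°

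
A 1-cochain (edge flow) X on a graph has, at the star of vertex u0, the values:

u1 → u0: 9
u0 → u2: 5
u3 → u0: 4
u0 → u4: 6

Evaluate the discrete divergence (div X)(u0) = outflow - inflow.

Divergence = sum of outgoing flows = (-9) + 5 + (-4) + 6 = -2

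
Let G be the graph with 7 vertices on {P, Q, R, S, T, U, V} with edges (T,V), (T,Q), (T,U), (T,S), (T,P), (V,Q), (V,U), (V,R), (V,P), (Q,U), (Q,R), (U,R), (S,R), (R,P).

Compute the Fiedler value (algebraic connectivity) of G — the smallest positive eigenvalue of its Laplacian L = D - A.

Degrees: deg(P) = 3, deg(Q) = 4, deg(R) = 5, deg(S) = 2, deg(T) = 5, deg(U) = 4, deg(V) = 5.
L = D − A with rows/columns ordered (P, Q, R, S, T, U, V):
  [ 3,  0, -1,  0, -1,  0, -1]
  [ 0,  4, -1,  0, -1, -1, -1]
  [-1, -1,  5, -1,  0, -1, -1]
  [ 0,  0, -1,  2, -1,  0,  0]
  [-1, -1,  0, -1,  5, -1, -1]
  [ 0, -1, -1,  0, -1,  4, -1]
  [-1, -1, -1,  0, -1, -1,  5]
Characteristic polynomial: det(λI − L) = λ(λ − 2)(λ − 3)(λ − 5)²(λ − 6)(λ − 7).
Roots: λ = 0; (λ − 2) = 0 ⇒ λ = 2; (λ − 3) = 0 ⇒ λ = 3; (λ − 5) = 0 ⇒ λ = 5 (multiplicity 2); (λ − 6) = 0 ⇒ λ = 6; (λ − 7) = 0 ⇒ λ = 7.
(Check: the roots sum (with multiplicity) to 28, matching trace L = Σdeg = 2·14 = 28.)
Laplacian eigenvalues: [0.0, 2.0, 3.0, 5.0, 5.0, 6.0, 7.0]. Algebraic connectivity (smallest non-zero eigenvalue) = 2.0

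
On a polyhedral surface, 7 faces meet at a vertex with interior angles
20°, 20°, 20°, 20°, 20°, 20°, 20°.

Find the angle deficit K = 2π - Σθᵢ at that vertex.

Sum of angles = 140°. K = 360° - 140° = 220° = 11π/9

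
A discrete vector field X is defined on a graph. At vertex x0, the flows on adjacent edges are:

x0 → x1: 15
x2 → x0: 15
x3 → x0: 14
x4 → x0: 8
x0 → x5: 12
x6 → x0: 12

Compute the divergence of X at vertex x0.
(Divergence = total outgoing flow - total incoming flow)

Divergence = sum of outgoing flows = 15 + (-15) + (-14) + (-8) + 12 + (-12) = -22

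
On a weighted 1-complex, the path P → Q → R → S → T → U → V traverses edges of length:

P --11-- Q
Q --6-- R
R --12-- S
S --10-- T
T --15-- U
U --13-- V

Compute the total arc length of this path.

Arc length = 11 + 6 + 12 + 10 + 15 + 13 = 67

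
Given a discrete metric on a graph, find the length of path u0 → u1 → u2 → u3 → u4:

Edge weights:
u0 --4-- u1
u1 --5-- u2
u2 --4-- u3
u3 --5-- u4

Arc length = 4 + 5 + 4 + 5 = 18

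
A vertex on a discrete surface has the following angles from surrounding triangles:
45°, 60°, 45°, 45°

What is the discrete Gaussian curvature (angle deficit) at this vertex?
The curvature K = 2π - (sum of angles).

Sum of angles = 195°. K = 360° - 195° = 165°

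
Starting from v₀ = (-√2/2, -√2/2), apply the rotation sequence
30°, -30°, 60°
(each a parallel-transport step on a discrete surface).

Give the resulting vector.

Total rotation: 30° + (-30°) + 60° = 60°. Final vector: (0.2588, -0.9659)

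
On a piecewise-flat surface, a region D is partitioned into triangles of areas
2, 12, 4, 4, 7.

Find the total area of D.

2 + 12 + 4 + 4 + 7 = 29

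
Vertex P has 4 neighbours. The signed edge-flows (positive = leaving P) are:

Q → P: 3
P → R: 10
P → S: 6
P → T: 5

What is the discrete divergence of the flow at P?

Divergence = sum of outgoing flows = (-3) + 10 + 6 + 5 = 18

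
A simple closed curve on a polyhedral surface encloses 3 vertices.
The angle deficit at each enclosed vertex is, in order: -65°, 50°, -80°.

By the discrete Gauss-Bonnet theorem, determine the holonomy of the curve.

Holonomy = total enclosed curvature = (-65°) + 50° + (-80°) = -95°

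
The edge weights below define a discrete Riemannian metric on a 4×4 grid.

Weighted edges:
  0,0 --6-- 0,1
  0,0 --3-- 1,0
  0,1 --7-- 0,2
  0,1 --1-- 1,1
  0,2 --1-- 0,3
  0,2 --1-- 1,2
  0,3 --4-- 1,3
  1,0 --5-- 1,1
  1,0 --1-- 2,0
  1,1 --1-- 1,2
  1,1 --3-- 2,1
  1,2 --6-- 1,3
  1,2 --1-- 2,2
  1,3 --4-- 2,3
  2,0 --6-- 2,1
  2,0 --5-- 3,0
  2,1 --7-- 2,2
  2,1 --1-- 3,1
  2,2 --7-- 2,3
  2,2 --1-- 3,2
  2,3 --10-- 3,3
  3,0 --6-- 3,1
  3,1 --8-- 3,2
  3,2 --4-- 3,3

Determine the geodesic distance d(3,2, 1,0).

Shortest path: 3,2 → 2,2 → 1,2 → 1,1 → 1,0, total weight = 8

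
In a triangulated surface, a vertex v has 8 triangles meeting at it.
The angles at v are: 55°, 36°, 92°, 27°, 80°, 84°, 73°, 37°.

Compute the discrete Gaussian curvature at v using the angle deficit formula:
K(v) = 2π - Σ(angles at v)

Sum of angles = 484°. K = 360° - 484° = -124° = -31π/45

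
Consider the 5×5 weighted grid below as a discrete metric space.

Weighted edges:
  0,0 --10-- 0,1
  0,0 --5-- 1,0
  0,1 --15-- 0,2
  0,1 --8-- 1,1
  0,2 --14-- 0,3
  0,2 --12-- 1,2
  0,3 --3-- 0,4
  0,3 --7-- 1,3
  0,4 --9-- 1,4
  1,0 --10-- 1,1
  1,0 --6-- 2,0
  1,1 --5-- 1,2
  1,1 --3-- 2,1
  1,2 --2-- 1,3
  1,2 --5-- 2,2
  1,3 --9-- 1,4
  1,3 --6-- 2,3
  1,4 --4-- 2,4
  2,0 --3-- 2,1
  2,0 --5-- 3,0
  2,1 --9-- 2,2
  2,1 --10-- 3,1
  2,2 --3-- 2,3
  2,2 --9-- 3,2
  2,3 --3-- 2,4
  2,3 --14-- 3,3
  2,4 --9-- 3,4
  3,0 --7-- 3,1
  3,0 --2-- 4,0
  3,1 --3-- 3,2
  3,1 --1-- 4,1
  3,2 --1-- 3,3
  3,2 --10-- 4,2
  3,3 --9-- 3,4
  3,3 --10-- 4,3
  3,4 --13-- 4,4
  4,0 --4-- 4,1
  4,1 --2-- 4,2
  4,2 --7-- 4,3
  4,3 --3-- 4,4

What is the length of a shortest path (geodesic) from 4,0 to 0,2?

Shortest path: 4,0 → 3,0 → 2,0 → 2,1 → 1,1 → 1,2 → 0,2, total weight = 30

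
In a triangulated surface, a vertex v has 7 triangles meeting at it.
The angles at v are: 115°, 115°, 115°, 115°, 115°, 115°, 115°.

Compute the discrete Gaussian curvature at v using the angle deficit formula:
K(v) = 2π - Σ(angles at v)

Sum of angles = 805°. K = 360° - 805° = -445°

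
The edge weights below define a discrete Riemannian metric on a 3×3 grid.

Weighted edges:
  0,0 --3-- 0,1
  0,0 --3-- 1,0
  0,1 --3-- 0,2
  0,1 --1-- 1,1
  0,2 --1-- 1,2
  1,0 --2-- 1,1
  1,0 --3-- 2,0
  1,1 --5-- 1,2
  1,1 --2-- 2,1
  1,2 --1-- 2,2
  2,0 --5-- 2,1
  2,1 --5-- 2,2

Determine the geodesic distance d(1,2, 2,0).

Shortest path: 1,2 → 1,1 → 1,0 → 2,0, total weight = 10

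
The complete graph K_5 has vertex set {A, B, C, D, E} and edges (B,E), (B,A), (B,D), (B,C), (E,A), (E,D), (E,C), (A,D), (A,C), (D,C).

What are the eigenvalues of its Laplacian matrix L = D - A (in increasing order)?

For the complete graph K_n, L = nI − J (J = all-ones matrix). J has eigenvalues n (once, eigenvector 𝟙) and 0 (multiplicity n−1), so L has eigenvalues 0 (once) and n (multiplicity n−1). Here n = 5: eigenvalue 0 once and 5 with multiplicity 4.
Laplacian eigenvalues (increasing order): [0.0, 5.0, 5.0, 5.0, 5.0]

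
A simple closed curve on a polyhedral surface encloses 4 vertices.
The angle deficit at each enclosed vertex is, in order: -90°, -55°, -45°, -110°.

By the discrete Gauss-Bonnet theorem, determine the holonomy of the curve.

Holonomy = total enclosed curvature = (-90°) + (-55°) + (-45°) + (-110°) = -300°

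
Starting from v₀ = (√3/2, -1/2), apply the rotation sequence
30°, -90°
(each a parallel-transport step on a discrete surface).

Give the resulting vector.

Total rotation: 30° + (-90°) = -60°. Final vector: (0, -1)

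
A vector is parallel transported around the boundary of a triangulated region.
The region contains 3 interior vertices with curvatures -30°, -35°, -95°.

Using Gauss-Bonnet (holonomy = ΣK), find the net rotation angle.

Holonomy = total enclosed curvature = (-30°) + (-35°) + (-95°) = -160°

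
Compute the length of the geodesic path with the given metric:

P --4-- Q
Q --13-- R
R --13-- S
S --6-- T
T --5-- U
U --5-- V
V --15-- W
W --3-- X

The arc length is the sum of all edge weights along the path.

Arc length = 4 + 13 + 13 + 6 + 5 + 5 + 15 + 3 = 64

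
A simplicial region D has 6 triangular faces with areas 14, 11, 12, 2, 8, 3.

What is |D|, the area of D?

14 + 11 + 12 + 2 + 8 + 3 = 50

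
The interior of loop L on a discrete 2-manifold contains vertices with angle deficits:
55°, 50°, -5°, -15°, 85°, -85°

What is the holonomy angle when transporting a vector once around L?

Holonomy = total enclosed curvature = 55° + 50° + (-5°) + (-15°) + 85° + (-85°) = 85°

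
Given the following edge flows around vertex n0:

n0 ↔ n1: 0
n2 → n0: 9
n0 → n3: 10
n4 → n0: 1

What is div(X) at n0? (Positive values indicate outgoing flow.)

Divergence = sum of outgoing flows = 0 + (-9) + 10 + (-1) = 0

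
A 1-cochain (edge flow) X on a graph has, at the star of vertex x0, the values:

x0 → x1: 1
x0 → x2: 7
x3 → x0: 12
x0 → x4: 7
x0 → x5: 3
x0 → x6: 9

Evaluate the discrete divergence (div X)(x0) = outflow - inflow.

Divergence = sum of outgoing flows = 1 + 7 + (-12) + 7 + 3 + 9 = 15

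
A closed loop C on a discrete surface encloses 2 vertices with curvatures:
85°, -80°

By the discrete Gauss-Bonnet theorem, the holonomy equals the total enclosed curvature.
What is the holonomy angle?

Holonomy = total enclosed curvature = 85° + (-80°) = 5°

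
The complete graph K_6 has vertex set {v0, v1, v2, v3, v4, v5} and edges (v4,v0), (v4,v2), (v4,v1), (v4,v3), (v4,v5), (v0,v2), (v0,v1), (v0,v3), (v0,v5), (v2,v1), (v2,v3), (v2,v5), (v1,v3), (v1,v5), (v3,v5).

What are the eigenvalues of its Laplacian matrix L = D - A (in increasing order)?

For the complete graph K_n, L = nI − J (J = all-ones matrix). J has eigenvalues n (once, eigenvector 𝟙) and 0 (multiplicity n−1), so L has eigenvalues 0 (once) and n (multiplicity n−1). Here n = 6: eigenvalue 0 once and 6 with multiplicity 5.
Laplacian eigenvalues (increasing order): [0.0, 6.0, 6.0, 6.0, 6.0, 6.0]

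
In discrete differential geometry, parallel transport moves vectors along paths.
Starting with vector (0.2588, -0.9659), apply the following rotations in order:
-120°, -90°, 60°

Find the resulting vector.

Total rotation: (-120°) + (-90°) + 60° = -150°. Final vector: (-0.7071, 0.7071)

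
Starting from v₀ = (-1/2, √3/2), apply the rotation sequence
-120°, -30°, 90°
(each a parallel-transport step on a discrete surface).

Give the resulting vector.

Total rotation: (-120°) + (-30°) + 90° = -60°. Final vector: (0.5000, 0.8660)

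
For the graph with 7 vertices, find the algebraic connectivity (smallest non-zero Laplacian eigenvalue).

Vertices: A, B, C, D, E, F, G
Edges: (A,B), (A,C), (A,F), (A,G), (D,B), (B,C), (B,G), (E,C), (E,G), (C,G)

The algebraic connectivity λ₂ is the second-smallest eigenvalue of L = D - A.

Degrees: deg(A) = 4, deg(B) = 4, deg(C) = 4, deg(D) = 1, deg(E) = 2, deg(F) = 1, deg(G) = 4.
L = D − A with rows/columns ordered (A, B, C, D, E, F, G):
  [ 4, -1, -1,  0,  0, -1, -1]
  [-1,  4, -1, -1,  0,  0, -1]
  [-1, -1,  4,  0, -1,  0, -1]
  [ 0, -1,  0,  1,  0,  0,  0]
  [ 0,  0, -1,  0,  2,  0, -1]
  [-1,  0,  0,  0,  0,  1,  0]
  [-1, -1, -1,  0, -1,  0,  4]
Characteristic polynomial: det(λI − L) = λ(λ² − 6λ + 4)(λ − 1)(λ² − 8λ + 14)(λ − 5).
Roots: λ = 0; (λ² − 6λ + 4) = 0 ⇒ λ = 3 ± √5 ≈ 0.7639, 5.2361; (λ − 1) = 0 ⇒ λ = 1; (λ² − 8λ + 14) = 0 ⇒ λ = 4 ± √2 ≈ 2.5858, 5.4142; (λ − 5) = 0 ⇒ λ = 5.
(Check: the roots sum (with multiplicity) to 20, matching trace L = Σdeg = 2·10 = 20.)
Laplacian eigenvalues: [0.0, 0.7639, 1.0, 2.5858, 5.0, 5.2361, 5.4142]. Algebraic connectivity (smallest non-zero eigenvalue) = 0.7639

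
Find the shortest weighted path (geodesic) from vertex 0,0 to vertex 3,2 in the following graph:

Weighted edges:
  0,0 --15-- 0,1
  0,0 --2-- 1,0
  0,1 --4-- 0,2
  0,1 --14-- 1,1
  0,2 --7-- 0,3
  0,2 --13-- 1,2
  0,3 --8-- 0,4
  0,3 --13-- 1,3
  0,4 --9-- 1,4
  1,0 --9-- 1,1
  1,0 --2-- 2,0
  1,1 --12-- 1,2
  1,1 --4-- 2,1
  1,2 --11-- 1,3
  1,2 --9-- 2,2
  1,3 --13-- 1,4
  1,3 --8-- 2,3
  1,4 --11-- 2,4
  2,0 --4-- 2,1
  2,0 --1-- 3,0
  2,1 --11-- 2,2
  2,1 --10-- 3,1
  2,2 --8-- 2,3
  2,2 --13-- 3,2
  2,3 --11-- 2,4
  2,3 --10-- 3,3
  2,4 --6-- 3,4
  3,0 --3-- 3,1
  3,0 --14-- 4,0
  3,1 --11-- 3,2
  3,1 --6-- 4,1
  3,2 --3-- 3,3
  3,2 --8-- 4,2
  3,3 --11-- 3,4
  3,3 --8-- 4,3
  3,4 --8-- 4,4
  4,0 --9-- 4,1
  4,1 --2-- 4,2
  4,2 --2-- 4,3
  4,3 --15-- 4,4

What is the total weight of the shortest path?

Shortest path: 0,0 → 1,0 → 2,0 → 3,0 → 3,1 → 3,2, total weight = 19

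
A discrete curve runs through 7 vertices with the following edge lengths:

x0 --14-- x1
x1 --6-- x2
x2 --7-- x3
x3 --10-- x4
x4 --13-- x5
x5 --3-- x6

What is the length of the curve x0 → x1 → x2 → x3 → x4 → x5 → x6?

Arc length = 14 + 6 + 7 + 10 + 13 + 3 = 53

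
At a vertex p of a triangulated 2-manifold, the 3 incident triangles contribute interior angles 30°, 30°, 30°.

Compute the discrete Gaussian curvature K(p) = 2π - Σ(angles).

Sum of angles = 90°. K = 360° - 90° = 270°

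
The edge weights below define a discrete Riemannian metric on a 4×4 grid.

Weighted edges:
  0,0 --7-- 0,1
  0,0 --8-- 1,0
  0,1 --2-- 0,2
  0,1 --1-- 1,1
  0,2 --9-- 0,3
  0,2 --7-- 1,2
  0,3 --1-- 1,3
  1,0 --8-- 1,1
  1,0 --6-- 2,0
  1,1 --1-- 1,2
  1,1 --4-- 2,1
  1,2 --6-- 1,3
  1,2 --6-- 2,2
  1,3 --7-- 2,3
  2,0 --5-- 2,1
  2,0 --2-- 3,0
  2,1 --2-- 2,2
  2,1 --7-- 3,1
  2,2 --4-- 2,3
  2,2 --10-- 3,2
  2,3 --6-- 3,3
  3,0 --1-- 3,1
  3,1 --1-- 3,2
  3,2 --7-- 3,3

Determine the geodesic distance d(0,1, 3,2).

Shortest path: 0,1 → 1,1 → 2,1 → 3,1 → 3,2, total weight = 13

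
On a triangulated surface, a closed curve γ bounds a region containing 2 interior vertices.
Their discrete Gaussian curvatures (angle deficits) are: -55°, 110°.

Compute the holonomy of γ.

Holonomy = total enclosed curvature = (-55°) + 110° = 55°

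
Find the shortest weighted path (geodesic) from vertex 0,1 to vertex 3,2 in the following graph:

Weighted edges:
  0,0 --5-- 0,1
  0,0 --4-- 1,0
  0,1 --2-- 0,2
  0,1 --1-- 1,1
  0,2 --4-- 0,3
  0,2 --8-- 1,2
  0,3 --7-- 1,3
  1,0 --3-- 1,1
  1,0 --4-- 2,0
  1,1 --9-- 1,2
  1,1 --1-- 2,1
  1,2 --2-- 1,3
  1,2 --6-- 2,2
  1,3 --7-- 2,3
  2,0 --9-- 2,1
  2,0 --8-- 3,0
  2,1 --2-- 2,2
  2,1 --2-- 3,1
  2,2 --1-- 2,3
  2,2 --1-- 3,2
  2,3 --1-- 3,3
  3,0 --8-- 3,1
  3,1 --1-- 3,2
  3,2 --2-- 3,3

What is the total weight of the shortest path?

Shortest path: 0,1 → 1,1 → 2,1 → 2,2 → 3,2, total weight = 5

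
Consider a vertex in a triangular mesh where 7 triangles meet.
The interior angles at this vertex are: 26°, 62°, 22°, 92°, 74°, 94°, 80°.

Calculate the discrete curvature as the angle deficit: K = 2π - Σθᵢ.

Sum of angles = 450°. K = 360° - 450° = -90° = -π/2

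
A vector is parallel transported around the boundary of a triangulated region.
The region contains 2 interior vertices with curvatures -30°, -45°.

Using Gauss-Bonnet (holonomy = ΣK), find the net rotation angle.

Holonomy = total enclosed curvature = (-30°) + (-45°) = -75°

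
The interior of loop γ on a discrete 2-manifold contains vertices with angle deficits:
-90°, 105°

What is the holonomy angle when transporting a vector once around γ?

Holonomy = total enclosed curvature = (-90°) + 105° = 15°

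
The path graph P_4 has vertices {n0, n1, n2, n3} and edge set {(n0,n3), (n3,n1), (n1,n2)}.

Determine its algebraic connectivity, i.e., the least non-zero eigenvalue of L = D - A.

The path graph P_n has Laplacian eigenvalues λ_k = 2 − 2cos(kπ/n), k = 0, 1, …, n−1. Here n = 4:
k=0: 2 − 2cos(0) = 0.0; k=1: 2 − 2cos(π/4) = 0.5858; k=2: 2 − 2cos(π/2) = 2.0; k=3: 2 − 2cos(3π/4) = 3.4142.
Laplacian eigenvalues: [0.0, 0.5858, 2.0, 3.4142]. Algebraic connectivity (smallest non-zero eigenvalue) = 0.5858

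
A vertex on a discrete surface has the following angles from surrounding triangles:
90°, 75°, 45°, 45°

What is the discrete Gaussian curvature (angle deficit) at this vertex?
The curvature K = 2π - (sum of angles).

Sum of angles = 255°. K = 360° - 255° = 105° = 7π/12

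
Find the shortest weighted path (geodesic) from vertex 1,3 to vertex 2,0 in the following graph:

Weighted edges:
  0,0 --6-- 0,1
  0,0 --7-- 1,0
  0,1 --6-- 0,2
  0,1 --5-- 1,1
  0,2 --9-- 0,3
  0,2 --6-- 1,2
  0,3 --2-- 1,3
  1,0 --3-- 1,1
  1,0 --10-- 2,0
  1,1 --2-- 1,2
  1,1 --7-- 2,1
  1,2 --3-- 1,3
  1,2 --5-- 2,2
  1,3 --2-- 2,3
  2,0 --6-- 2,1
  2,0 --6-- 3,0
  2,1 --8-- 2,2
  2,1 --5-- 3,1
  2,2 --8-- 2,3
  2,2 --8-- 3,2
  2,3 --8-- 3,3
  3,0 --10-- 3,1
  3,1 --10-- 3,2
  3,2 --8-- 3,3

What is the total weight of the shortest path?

Shortest path: 1,3 → 1,2 → 1,1 → 1,0 → 2,0, total weight = 18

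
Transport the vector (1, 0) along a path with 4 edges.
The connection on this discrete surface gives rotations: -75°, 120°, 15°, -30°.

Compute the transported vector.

Total rotation: (-75°) + 120° + 15° + (-30°) = 30°. Final vector: (0.8660, 0.5000)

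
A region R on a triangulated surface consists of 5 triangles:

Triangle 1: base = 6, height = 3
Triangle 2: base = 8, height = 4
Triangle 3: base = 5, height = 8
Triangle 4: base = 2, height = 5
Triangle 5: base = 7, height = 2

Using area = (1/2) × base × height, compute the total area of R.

(1/2)×6×3 + (1/2)×8×4 + (1/2)×5×8 + (1/2)×2×5 + (1/2)×7×2 = 57.0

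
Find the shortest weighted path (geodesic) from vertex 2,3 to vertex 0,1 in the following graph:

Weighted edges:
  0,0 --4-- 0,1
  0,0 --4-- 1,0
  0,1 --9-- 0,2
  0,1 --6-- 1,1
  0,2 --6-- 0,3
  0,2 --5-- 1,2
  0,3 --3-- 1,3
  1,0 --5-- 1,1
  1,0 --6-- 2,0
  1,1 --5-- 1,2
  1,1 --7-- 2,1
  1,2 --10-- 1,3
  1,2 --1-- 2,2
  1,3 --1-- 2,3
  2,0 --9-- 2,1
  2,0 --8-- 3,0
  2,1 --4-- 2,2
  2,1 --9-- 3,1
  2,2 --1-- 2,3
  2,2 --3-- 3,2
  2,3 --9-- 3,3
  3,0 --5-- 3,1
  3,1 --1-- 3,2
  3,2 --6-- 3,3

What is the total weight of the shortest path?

Shortest path: 2,3 → 2,2 → 1,2 → 1,1 → 0,1, total weight = 13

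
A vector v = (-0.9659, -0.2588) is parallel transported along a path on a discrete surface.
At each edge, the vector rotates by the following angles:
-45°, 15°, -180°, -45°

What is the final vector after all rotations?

Total rotation: (-45°) + 15° + (-180°) + (-45°) = -255° ≡ 105° (mod 360°). Final vector: (0.5000, -0.8660)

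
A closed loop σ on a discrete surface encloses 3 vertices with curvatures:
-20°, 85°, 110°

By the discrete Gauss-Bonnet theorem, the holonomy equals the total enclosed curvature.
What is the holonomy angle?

Holonomy = total enclosed curvature = (-20°) + 85° + 110° = 175°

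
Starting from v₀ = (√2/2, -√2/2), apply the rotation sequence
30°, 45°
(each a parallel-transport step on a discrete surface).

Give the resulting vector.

Total rotation: 30° + 45° = 75°. Final vector: (0.8660, 0.5000)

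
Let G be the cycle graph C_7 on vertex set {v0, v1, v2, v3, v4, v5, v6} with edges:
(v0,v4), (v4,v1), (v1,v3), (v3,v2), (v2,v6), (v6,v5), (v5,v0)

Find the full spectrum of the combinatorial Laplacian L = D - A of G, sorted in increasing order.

The cycle graph C_n has Laplacian eigenvalues λ_k = 2 − 2cos(2πk/n), k = 0, 1, …, n−1. Here n = 7:
k=0: 2 − 2cos(0) = 0.0; k=1: 2 − 2cos(2π/7) = 0.753; k=2: 2 − 2cos(4π/7) = 2.445; k=3: 2 − 2cos(6π/7) = 3.8019; k=4: 2 − 2cos(8π/7) = 3.8019; k=5: 2 − 2cos(10π/7) = 2.445; k=6: 2 − 2cos(12π/7) = 0.753.
Laplacian eigenvalues (increasing order): [0.0, 0.753, 0.753, 2.445, 2.445, 3.8019, 3.8019]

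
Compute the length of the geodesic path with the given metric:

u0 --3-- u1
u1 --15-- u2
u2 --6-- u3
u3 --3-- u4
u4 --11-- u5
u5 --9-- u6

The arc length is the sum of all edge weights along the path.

Arc length = 3 + 15 + 6 + 3 + 11 + 9 = 47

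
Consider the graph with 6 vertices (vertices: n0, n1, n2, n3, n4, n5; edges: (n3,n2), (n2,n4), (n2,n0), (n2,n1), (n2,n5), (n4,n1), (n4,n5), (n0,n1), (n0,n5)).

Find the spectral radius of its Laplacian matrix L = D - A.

Degrees: deg(n0) = 3, deg(n1) = 3, deg(n2) = 5, deg(n3) = 1, deg(n4) = 3, deg(n5) = 3.
L = D − A with rows/columns ordered (n0, n1, n2, n3, n4, n5):
  [ 3, -1, -1,  0,  0, -1]
  [-1,  3, -1,  0, -1,  0]
  [-1, -1,  5, -1, -1, -1]
  [ 0,  0, -1,  1,  0,  0]
  [ 0, -1, -1,  0,  3, -1]
  [-1,  0, -1,  0, -1,  3]
Characteristic polynomial: det(λI − L) = λ(λ − 1)(λ − 3)²(λ − 5)(λ − 6).
Roots: λ = 0; (λ − 1) = 0 ⇒ λ = 1; (λ − 3) = 0 ⇒ λ = 3 (multiplicity 2); (λ − 5) = 0 ⇒ λ = 5; (λ − 6) = 0 ⇒ λ = 6.
(Check: the roots sum (with multiplicity) to 18, matching trace L = Σdeg = 2·9 = 18.)
Laplacian eigenvalues: [0.0, 1.0, 3.0, 3.0, 5.0, 6.0]. Largest eigenvalue (spectral radius) = 6.0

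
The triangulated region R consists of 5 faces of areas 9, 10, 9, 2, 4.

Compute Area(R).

9 + 10 + 9 + 2 + 4 = 34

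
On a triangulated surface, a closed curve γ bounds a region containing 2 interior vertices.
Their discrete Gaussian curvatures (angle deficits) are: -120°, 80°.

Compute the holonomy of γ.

Holonomy = total enclosed curvature = (-120°) + 80° = -40°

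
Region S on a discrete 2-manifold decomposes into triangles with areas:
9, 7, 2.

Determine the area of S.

9 + 7 + 2 = 18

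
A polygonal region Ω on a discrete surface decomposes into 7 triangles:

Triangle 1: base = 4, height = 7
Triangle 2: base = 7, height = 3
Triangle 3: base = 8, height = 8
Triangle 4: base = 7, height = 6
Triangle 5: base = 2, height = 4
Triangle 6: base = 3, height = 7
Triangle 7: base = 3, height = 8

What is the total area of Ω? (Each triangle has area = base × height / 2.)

(1/2)×4×7 + (1/2)×7×3 + (1/2)×8×8 + (1/2)×7×6 + (1/2)×2×4 + (1/2)×3×7 + (1/2)×3×8 = 104.0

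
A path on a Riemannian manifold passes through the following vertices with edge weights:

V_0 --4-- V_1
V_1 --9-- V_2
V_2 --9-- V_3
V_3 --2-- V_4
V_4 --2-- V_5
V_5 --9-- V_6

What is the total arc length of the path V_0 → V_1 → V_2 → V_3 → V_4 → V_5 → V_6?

Arc length = 4 + 9 + 9 + 2 + 2 + 9 = 35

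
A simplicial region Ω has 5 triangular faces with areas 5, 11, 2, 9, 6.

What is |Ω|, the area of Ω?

5 + 11 + 2 + 9 + 6 = 33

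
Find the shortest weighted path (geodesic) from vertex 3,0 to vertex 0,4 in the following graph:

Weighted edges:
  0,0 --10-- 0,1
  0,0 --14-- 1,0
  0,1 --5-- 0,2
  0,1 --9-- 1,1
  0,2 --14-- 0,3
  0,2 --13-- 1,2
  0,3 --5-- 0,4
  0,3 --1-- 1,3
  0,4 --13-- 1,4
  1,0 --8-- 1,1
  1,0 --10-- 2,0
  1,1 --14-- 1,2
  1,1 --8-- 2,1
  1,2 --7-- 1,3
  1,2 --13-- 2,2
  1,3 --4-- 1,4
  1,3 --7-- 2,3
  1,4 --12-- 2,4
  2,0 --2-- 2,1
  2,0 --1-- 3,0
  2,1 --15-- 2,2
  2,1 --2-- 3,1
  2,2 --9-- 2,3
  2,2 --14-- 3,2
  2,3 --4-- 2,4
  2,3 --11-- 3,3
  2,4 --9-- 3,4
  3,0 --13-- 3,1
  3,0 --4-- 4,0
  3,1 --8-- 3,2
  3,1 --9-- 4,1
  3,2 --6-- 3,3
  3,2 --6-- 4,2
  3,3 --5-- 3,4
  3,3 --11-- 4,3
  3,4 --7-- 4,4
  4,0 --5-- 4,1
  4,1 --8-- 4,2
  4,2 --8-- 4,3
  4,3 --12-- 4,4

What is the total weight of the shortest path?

Shortest path: 3,0 → 2,0 → 2,1 → 1,1 → 1,2 → 1,3 → 0,3 → 0,4, total weight = 38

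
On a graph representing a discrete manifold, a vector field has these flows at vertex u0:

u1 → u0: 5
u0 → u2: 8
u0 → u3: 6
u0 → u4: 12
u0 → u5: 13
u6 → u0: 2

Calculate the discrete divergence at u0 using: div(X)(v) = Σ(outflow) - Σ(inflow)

Divergence = sum of outgoing flows = (-5) + 8 + 6 + 12 + 13 + (-2) = 32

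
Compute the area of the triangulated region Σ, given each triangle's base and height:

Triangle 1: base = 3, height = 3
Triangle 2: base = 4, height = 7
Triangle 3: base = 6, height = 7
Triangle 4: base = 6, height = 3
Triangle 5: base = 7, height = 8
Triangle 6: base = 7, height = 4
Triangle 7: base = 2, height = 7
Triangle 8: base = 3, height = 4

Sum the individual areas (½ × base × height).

(1/2)×3×3 + (1/2)×4×7 + (1/2)×6×7 + (1/2)×6×3 + (1/2)×7×8 + (1/2)×7×4 + (1/2)×2×7 + (1/2)×3×4 = 103.5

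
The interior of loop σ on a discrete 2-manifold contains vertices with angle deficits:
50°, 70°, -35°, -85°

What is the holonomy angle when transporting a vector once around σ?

Holonomy = total enclosed curvature = 50° + 70° + (-35°) + (-85°) = 0°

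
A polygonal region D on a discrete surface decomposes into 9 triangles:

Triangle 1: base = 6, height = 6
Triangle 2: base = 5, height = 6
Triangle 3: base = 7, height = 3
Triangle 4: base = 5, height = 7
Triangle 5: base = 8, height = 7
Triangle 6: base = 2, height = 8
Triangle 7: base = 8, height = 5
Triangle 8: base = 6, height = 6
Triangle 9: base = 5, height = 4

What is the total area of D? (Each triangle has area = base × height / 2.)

(1/2)×6×6 + (1/2)×5×6 + (1/2)×7×3 + (1/2)×5×7 + (1/2)×8×7 + (1/2)×2×8 + (1/2)×8×5 + (1/2)×6×6 + (1/2)×5×4 = 145.0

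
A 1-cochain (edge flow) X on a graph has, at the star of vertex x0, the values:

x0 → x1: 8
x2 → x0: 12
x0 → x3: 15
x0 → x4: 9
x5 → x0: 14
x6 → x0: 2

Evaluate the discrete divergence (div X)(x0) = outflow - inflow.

Divergence = sum of outgoing flows = 8 + (-12) + 15 + 9 + (-14) + (-2) = 4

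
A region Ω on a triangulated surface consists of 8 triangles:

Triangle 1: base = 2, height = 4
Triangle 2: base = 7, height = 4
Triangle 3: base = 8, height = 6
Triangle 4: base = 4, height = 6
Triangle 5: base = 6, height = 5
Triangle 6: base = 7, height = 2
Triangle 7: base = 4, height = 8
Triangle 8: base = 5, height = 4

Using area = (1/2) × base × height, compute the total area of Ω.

(1/2)×2×4 + (1/2)×7×4 + (1/2)×8×6 + (1/2)×4×6 + (1/2)×6×5 + (1/2)×7×2 + (1/2)×4×8 + (1/2)×5×4 = 102.0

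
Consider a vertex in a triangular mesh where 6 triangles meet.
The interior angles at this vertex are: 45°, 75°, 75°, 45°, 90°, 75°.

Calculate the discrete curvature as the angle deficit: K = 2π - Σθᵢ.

Sum of angles = 405°. K = 360° - 405° = -45° = -π/4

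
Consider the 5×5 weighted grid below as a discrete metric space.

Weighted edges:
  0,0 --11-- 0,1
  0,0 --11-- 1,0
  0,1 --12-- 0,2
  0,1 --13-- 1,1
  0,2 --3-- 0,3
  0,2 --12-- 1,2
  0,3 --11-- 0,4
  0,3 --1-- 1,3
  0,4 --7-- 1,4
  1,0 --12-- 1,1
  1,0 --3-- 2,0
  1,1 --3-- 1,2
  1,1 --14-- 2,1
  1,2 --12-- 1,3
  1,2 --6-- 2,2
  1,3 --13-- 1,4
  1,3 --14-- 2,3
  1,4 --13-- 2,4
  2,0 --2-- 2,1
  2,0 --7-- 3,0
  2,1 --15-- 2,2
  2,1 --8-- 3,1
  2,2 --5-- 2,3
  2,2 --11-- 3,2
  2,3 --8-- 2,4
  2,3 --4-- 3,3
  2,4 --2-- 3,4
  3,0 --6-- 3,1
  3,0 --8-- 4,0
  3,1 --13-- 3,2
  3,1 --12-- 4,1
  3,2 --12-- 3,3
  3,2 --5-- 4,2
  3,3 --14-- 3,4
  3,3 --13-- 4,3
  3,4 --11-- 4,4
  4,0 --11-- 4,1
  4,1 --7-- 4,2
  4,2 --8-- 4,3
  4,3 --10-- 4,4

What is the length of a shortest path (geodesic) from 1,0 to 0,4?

Shortest path: 1,0 → 1,1 → 1,2 → 1,3 → 0,3 → 0,4, total weight = 39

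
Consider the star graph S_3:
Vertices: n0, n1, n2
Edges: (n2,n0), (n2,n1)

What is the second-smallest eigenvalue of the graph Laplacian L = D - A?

The star S_3 is the complete bipartite graph K_{1,2} (one hub of degree 2, 2 leaves of degree 1). The Laplacian spectrum of K_{p,q} is 0, p (multiplicity q−1), q (multiplicity p−1), p+q. With p = 1, q = 2: 0 once, 1 with multiplicity 1, and 3 once. (Check: trace L = sum of degrees = 4 = 1·1 + 3.)
Laplacian eigenvalues: [0.0, 1.0, 3.0]. Algebraic connectivity (smallest non-zero eigenvalue) = 1.0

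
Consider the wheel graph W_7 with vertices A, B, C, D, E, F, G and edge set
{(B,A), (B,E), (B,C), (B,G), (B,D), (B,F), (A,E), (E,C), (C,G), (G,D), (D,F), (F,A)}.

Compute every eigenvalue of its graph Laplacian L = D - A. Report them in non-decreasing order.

The wheel W_7 is the join K_1 ∨ C_6 (a hub joined to every vertex of a cycle of length 6). For a join G ∨ H (G on p vertices, H on q vertices) the Laplacian spectrum is 0, p+q, the eigenvalues of L(G) other than one 0 each shifted by +q, and the eigenvalues of L(H) other than one 0 each shifted by +p. With G = K_1 (p = 1, nothing left after dropping its 0) and H = C_6 (q = 6, eigenvalues 2 − 2cos(2πk/6), k = 0, …, 5; drop k = 0), the spectrum of W_7 is 0, 7, and 1 + (2 − 2cos(2πk/6)) = 3 − 2cos(2πk/6) for k = 1, …, 5:
k=1: 3 − 2cos(π/3) = 2.0; k=2: 3 − 2cos(2π/3) = 4.0; k=3: 3 − 2cos(π) = 5.0; k=4: 3 − 2cos(4π/3) = 4.0; k=5: 3 − 2cos(5π/3) = 2.0.
Laplacian eigenvalues (increasing order): [0.0, 2.0, 2.0, 4.0, 4.0, 5.0, 7.0]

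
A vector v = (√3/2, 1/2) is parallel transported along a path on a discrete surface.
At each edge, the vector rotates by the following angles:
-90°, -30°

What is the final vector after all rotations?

Total rotation: (-90°) + (-30°) = -120°. Final vector: (0, -1)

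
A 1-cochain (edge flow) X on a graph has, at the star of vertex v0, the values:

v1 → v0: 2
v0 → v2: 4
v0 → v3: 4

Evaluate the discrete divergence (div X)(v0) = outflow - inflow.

Divergence = sum of outgoing flows = (-2) + 4 + 4 = 6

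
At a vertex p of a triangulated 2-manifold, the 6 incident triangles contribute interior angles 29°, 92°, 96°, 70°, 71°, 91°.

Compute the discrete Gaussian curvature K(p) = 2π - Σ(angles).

Sum of angles = 449°. K = 360° - 449° = -89° = -89π/180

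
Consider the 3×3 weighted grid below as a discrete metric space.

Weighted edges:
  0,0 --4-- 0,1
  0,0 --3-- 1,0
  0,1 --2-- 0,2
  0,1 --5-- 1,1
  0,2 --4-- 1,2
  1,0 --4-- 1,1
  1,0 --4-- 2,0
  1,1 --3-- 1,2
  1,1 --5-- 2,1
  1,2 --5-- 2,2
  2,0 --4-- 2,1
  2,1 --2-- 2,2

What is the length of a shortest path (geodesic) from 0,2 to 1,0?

Shortest path: 0,2 → 0,1 → 0,0 → 1,0, total weight = 9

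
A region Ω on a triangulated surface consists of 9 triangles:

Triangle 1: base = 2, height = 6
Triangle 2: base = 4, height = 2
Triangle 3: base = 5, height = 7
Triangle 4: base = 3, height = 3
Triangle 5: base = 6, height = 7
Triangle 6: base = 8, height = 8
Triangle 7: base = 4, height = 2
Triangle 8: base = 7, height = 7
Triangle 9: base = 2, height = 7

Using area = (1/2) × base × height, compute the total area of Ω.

(1/2)×2×6 + (1/2)×4×2 + (1/2)×5×7 + (1/2)×3×3 + (1/2)×6×7 + (1/2)×8×8 + (1/2)×4×2 + (1/2)×7×7 + (1/2)×2×7 = 120.5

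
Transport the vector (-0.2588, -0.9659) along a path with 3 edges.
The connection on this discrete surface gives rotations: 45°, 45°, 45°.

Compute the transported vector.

Total rotation: 45° + 45° + 45° = 135°. Final vector: (0.8660, 0.5000)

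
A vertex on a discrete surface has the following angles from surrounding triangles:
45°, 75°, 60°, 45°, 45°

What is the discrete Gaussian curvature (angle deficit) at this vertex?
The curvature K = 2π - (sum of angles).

Sum of angles = 270°. K = 360° - 270° = 90° = π/2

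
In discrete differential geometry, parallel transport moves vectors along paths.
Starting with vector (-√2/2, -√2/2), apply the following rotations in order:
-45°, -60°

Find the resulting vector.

Total rotation: (-45°) + (-60°) = -105°. Final vector: (-0.5000, 0.8660)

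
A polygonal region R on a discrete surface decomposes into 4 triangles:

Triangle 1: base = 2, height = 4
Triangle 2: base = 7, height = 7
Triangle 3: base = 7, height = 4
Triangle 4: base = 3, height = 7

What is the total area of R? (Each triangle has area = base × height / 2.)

(1/2)×2×4 + (1/2)×7×7 + (1/2)×7×4 + (1/2)×3×7 = 53.0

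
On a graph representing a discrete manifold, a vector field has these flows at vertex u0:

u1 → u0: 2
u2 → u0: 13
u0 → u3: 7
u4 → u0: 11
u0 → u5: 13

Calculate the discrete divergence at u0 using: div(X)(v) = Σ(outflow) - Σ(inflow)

Divergence = sum of outgoing flows = (-2) + (-13) + 7 + (-11) + 13 = -6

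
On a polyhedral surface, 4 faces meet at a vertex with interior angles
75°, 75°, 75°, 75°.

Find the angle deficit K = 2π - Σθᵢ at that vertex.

Sum of angles = 300°. K = 360° - 300° = 60°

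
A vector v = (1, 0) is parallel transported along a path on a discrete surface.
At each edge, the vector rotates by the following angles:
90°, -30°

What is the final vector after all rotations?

Total rotation: 90° + (-30°) = 60°. Final vector: (0.5000, 0.8660)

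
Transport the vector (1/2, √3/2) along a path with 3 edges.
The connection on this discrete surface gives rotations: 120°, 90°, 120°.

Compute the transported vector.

Total rotation: 120° + 90° + 120° = 330° ≡ -30° (mod 360°). Final vector: (0.8660, 0.5000)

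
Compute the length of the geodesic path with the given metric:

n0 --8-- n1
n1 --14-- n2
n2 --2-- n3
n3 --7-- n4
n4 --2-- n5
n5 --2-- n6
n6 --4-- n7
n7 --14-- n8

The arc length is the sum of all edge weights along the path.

Arc length = 8 + 14 + 2 + 7 + 2 + 2 + 4 + 14 = 53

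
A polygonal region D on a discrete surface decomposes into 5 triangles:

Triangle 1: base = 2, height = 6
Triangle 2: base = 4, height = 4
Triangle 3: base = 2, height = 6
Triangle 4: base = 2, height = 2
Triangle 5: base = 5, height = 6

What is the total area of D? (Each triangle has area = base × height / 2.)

(1/2)×2×6 + (1/2)×4×4 + (1/2)×2×6 + (1/2)×2×2 + (1/2)×5×6 = 37.0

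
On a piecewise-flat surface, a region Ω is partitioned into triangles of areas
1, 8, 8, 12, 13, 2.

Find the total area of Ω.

1 + 8 + 8 + 12 + 13 + 2 = 44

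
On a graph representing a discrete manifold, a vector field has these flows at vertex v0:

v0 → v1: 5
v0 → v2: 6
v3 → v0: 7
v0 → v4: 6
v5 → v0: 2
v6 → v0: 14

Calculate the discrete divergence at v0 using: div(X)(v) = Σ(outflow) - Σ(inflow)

Divergence = sum of outgoing flows = 5 + 6 + (-7) + 6 + (-2) + (-14) = -6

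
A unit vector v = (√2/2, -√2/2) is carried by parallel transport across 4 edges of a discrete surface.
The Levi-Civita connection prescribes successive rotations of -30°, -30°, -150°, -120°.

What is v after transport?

Total rotation: (-30°) + (-30°) + (-150°) + (-120°) = -330° ≡ 30° (mod 360°). Final vector: (0.9659, -0.2588)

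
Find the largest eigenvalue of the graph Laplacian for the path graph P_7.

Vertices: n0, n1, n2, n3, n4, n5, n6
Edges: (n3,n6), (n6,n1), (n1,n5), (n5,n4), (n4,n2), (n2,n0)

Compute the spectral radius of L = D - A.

The path graph P_n has Laplacian eigenvalues λ_k = 2 − 2cos(kπ/n), k = 0, 1, …, n−1. Here n = 7:
k=0: 2 − 2cos(0) = 0.0; k=1: 2 − 2cos(π/7) = 0.1981; k=2: 2 − 2cos(2π/7) = 0.753; k=3: 2 − 2cos(3π/7) = 1.555; k=4: 2 − 2cos(4π/7) = 2.445; k=5: 2 − 2cos(5π/7) = 3.247; k=6: 2 − 2cos(6π/7) = 3.8019.
Laplacian eigenvalues: [0.0, 0.1981, 0.753, 1.555, 2.445, 3.247, 3.8019]. Largest eigenvalue (spectral radius) = 3.8019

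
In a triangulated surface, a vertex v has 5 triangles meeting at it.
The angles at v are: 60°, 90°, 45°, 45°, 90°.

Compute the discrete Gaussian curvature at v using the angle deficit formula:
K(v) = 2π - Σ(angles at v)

Sum of angles = 330°. K = 360° - 330° = 30°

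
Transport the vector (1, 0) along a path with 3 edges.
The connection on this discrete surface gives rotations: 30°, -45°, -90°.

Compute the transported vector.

Total rotation: 30° + (-45°) + (-90°) = -105°. Final vector: (-0.2588, -0.9659)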